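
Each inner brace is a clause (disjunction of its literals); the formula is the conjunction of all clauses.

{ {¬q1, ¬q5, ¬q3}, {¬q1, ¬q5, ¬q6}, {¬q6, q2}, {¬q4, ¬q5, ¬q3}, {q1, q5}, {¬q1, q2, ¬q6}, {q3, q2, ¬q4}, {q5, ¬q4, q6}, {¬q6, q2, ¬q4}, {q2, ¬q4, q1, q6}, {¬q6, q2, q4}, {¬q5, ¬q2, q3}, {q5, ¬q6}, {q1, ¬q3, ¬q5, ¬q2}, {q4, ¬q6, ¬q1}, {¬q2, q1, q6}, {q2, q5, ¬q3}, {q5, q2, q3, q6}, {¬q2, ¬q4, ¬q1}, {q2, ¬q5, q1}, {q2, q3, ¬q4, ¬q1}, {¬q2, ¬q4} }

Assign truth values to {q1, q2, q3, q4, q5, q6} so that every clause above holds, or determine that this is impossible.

q1: True, q2: False, q3: False, q4: False, q5: True, q6: False

Case q6 = False:
Case q1 = True:
Case q5 = True:
(¬q3) alone gives q3 = False.
(¬q2) alone gives q2 = False.
(¬q4) alone gives q4 = False.
Every clause now holds.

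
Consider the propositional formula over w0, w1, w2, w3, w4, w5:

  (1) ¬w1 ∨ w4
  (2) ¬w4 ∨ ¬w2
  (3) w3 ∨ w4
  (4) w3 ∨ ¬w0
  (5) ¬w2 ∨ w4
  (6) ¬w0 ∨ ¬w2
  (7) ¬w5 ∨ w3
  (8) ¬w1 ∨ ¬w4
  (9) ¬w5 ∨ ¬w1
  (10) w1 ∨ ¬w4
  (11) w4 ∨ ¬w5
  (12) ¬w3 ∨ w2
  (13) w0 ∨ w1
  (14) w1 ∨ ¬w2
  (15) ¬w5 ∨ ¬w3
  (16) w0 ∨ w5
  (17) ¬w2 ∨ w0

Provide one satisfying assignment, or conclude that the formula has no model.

Suppose w1 = False.
Unit clause (¬w4) forces w4 = False.
Unit clause (w3) forces w3 = True.
Unit clause (¬w2) forces w2 = False.
Now (w2) is unsatisfied and unit — conflict.
That branch fails; take w1 = True instead.
Unit clause (w4) forces w4 = True.
Now (¬w4) is unsatisfied and unit — conflict.
Both values of w1 lead to a conflict.

UNSATISFIABLE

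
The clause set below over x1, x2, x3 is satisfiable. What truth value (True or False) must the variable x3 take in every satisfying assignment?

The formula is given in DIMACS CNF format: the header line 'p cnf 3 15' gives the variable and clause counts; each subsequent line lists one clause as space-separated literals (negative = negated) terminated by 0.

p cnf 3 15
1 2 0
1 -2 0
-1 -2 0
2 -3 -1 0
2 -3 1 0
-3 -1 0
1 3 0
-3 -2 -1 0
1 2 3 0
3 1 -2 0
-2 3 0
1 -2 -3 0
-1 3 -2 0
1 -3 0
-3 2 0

False

Suppose x3 = True.
Unit clause (¬x1) forces x1 = False.
That conflicts with the unit clause (x1).
So every satisfying assignment has x3 = False.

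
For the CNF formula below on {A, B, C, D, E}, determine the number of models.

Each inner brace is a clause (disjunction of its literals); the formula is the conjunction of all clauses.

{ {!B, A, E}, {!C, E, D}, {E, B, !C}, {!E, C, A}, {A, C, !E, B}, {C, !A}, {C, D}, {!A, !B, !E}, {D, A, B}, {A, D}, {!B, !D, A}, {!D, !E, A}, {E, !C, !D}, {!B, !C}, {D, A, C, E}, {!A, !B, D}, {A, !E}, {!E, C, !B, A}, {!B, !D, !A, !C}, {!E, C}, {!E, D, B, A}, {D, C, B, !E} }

There are 2^5 = 32 truth assignments over (A, B, C, D, E).
Split on D. With D = true, the clauses containing D are satisfied and !D drops from the rest; 2 of the 2^4 = 16 assignments to the other variables satisfy what remains.
With D = false, by the same count on the reduced clause set, 1 assignment works.
(One model: A=F, B=F, C=F, D=T, E=F.)
Total: 2 + 1 = 3.

3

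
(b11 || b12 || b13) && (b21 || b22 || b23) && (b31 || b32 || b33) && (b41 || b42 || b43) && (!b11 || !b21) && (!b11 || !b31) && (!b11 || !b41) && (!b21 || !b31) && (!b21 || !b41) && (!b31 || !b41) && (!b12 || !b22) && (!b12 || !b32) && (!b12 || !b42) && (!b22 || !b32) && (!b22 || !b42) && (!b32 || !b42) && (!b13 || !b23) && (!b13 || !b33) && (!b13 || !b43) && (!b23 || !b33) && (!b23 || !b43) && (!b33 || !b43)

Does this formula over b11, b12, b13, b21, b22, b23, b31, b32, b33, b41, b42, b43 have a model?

No, unsatisfiable

Try b11 = false.
Try b12 = true.
The clause (!b22) is unit, so b22 = false.
The clause (!b32) is unit, so b32 = false.
The clause (!b42) is unit, so b42 = false.
Try b21 = true.
The clause (!b31) is unit, so b31 = false.
The clause (b33) is unit, so b33 = true.
The clause (!b41) is unit, so b41 = false.
The clause (b43) is unit, so b43 = true.
But (!b43) is also a unit clause — contradiction.
Undo b21 and try b21 = false.
The clause (b23) is unit, so b23 = true.
The clause (!b13) is unit, so b13 = false.
The clause (!b33) is unit, so b33 = false.
The clause (b31) is unit, so b31 = true.
The clause (!b41) is unit, so b41 = false.
The clause (b43) is unit, so b43 = true.
But (!b43) is also a unit clause — contradiction.
Neither b21 = true nor b21 = false works.
Undo b12 and try b12 = false.
The clause (b13) is unit, so b13 = true.
The clause (!b23) is unit, so b23 = false.
The clause (!b33) is unit, so b33 = false.
The clause (!b43) is unit, so b43 = false.
Try b21 = true.
The clause (!b31) is unit, so b31 = false.
The clause (b32) is unit, so b32 = true.
The clause (!b41) is unit, so b41 = false.
The clause (b42) is unit, so b42 = true.
But (!b42) is also a unit clause — contradiction.
Undo b21 and try b21 = false.
The clause (b22) is unit, so b22 = true.
The clause (!b32) is unit, so b32 = false.
The clause (b31) is unit, so b31 = true.
The clause (!b41) is unit, so b41 = false.
The clause (b42) is unit, so b42 = true.
But (!b42) is also a unit clause — contradiction.
Neither b21 = true nor b21 = false works.
Neither b12 = true nor b12 = false works.
Undo b11 and try b11 = true.
The clause (!b21) is unit, so b21 = false.
The clause (!b31) is unit, so b31 = false.
The clause (!b41) is unit, so b41 = false.
Try b22 = true.
The clause (!b12) is unit, so b12 = false.
The clause (!b32) is unit, so b32 = false.
The clause (b33) is unit, so b33 = true.
The clause (!b42) is unit, so b42 = false.
The clause (b43) is unit, so b43 = true.
But (!b43) is also a unit clause — contradiction.
Undo b22 and try b22 = false.
The clause (b23) is unit, so b23 = true.
The clause (!b13) is unit, so b13 = false.
The clause (!b33) is unit, so b33 = false.
The clause (b32) is unit, so b32 = true.
The clause (!b12) is unit, so b12 = false.
The clause (!b42) is unit, so b42 = false.
The clause (b43) is unit, so b43 = true.
But (!b43) is also a unit clause — contradiction.
Neither b22 = true nor b22 = false works.
Neither b11 = true nor b11 = false works.
No assignment satisfies every clause.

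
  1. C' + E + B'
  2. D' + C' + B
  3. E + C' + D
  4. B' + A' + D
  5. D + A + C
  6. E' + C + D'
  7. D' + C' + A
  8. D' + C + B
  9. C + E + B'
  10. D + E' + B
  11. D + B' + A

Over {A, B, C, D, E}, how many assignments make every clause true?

2

There are 2^5 = 32 truth assignments over (A, B, C, D, E).
Split on D. With D = 1, the clauses containing D are satisfied and D' drops from the rest; 1 of the 2^4 = 16 assignments to the other variables satisfy what remains.
With D = 0, by the same count on the reduced clause set, 1 assignment works.
(One model: A=T, B=F, C=F, D=F, E=F.)
Total: 1 + 1 = 2.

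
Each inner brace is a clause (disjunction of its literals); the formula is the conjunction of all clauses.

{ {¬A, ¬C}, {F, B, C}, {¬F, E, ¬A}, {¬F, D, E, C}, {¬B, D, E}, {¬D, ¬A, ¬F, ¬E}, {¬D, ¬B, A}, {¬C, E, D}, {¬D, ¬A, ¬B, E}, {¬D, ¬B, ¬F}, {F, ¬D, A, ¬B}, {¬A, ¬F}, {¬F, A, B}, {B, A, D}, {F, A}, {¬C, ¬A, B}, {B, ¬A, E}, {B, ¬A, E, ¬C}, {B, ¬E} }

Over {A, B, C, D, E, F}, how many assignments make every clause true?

4

There are 2^6 = 64 truth assignments over (A, B, C, D, E, F).
Split on E. With E = True, the clauses containing E are satisfied and ¬E drops from the rest; 4 of the 2^5 = 32 assignments to the other variables satisfy what remains.
With E = False, by the same count on the reduced clause set, 0 assignments work.
(One model: A=F, B=T, C=F, D=F, E=T, F=T.)
Total: 4 + 0 = 4.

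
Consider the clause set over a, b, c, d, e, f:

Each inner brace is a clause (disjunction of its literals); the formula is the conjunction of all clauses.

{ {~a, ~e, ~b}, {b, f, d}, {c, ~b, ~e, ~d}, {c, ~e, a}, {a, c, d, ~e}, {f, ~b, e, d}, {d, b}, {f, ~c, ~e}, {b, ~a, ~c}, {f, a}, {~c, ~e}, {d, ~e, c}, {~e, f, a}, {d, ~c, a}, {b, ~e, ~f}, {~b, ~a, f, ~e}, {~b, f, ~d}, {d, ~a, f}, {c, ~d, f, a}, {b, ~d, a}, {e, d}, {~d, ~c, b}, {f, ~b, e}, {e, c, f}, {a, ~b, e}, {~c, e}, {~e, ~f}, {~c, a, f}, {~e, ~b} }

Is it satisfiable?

Yes

Try d = 1.
Try f = 0.
(a) alone gives a = 1.
(~b) alone gives b = 0.
(~c) alone gives c = 0.
(e) alone gives e = 1.
This assignment satisfies each clause.
A satisfying assignment: a=1, b=0, c=0, d=1, e=1, f=0.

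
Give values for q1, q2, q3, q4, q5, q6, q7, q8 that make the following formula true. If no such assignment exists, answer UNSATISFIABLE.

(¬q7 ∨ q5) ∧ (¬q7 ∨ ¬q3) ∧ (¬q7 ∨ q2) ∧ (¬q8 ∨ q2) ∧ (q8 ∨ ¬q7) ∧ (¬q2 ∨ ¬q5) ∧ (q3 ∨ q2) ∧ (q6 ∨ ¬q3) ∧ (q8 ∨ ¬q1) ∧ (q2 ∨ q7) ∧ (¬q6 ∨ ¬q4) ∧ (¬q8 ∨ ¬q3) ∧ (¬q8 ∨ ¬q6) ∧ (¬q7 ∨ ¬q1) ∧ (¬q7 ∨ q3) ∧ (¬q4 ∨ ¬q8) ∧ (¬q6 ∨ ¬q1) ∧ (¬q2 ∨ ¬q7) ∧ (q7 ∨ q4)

q1: False, q2: True, q3: False, q4: True, q5: False, q6: False, q7: False, q8: False

Case q7 = False:
The clause (q2) is unit, so q2 = True.
The clause (¬q5) is unit, so q5 = False.
The clause (q4) is unit, so q4 = True.
The clause (¬q6) is unit, so q6 = False.
The clause (¬q3) is unit, so q3 = False.
The clause (¬q8) is unit, so q8 = False.
The clause (¬q1) is unit, so q1 = False.
Every clause now holds.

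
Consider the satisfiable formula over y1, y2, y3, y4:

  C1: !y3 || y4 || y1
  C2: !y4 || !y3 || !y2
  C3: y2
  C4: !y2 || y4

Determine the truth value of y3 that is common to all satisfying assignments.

False

Suppose y3 = true.
From the singleton clause (y2), y2 = true.
From the singleton clause (!y4), y4 = false.
That conflicts with the unit clause (y4).
So every satisfying assignment has y3 = False.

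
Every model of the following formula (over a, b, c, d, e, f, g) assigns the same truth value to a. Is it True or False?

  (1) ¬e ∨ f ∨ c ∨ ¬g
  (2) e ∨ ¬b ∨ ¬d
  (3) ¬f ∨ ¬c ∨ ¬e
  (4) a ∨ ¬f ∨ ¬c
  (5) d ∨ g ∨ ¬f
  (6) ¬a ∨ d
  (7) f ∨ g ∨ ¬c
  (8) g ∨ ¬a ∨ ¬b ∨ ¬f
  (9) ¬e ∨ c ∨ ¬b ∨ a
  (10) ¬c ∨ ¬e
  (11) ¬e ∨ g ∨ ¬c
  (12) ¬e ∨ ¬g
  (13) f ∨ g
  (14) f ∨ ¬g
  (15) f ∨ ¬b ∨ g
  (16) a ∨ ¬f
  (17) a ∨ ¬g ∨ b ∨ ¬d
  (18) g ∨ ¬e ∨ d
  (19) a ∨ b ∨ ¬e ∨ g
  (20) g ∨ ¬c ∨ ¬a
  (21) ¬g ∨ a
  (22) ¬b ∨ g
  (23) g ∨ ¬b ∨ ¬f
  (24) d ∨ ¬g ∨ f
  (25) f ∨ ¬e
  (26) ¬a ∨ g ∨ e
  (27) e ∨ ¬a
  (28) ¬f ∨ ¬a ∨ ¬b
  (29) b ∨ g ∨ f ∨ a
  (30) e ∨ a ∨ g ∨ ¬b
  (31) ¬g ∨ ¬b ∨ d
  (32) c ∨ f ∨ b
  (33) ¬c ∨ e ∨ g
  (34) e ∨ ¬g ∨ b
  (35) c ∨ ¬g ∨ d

True

Suppose a = False.
From the singleton clause (¬f), f = False.
From the singleton clause (g), g = True.
But (¬g) is also a unit clause — contradiction.
So every satisfying assignment has a = True.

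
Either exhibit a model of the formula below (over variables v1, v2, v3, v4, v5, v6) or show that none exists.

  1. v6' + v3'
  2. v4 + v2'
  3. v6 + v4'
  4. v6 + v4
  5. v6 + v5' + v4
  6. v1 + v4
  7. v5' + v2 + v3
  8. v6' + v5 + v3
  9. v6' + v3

Case v6 = 0:
Unit clause (v4') forces v4 = 0.
But (v4) is also a unit clause — contradiction.
So v6 must be the other value — set v6 = 1.
Unit clause (v3') forces v3 = 0.
But (v3) is also a unit clause — contradiction.
Neither v6 = 1 nor v6 = 0 works.

UNSATISFIABLE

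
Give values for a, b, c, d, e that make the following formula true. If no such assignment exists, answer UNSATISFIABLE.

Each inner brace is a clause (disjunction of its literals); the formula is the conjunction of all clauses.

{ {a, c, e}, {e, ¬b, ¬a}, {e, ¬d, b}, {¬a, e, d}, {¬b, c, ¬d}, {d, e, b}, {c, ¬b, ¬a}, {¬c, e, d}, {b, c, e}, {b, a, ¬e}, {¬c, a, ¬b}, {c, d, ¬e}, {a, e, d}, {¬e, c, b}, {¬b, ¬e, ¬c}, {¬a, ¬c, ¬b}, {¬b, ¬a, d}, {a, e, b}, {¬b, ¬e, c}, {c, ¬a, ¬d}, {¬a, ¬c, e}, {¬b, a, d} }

Case a = True:
Case e = True:
Case c = True:
From the singleton clause (¬b), b = False.
No clause remains; d is free.

a=True; b=False; c=True; d=False; e=True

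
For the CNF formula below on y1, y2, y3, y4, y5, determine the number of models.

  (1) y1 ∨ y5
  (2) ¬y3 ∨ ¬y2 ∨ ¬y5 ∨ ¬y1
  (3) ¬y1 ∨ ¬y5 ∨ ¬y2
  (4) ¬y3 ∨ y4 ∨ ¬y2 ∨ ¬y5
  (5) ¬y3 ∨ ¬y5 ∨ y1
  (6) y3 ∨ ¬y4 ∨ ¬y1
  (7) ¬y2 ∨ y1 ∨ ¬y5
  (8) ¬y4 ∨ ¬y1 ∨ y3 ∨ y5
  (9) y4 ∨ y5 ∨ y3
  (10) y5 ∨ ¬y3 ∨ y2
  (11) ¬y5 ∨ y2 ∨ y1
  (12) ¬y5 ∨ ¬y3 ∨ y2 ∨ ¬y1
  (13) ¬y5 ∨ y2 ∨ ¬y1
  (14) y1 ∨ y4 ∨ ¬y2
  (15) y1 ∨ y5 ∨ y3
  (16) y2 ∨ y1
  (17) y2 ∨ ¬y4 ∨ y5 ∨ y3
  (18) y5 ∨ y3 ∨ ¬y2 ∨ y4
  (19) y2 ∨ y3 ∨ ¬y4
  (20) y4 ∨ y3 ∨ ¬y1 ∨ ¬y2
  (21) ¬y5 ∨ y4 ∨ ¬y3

There are 2^5 = 32 truth assignments over (y1, y2, y3, y4, y5).
Split on y2. With y2 = True, the clauses containing y2 are satisfied and ¬y2 drops from the rest; 2 of the 2^4 = 16 assignments to the other variables satisfy what remains.
With y2 = False, by the same count on the reduced clause set, 0 assignments work.
Total: 2 + 0 = 2.

2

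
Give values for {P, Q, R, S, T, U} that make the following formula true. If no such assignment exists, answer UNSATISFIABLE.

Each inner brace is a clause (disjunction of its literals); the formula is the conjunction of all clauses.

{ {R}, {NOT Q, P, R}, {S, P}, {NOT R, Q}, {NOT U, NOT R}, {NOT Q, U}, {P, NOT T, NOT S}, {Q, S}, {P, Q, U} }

(R) alone gives R = true.
(Q) alone gives Q = true.
(NOT U) alone gives U = false.
That conflicts with the unit clause (U).

UNSATISFIABLE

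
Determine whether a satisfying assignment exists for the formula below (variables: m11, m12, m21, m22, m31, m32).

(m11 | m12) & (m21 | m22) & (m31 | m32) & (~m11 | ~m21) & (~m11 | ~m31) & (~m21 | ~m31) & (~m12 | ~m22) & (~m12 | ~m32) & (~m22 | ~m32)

Try m11 = 1.
(~m21) alone gives m21 = 0.
(m22) alone gives m22 = 1.
(~m31) alone gives m31 = 0.
(m32) alone gives m32 = 1.
Now (~m32) is unsatisfied and unit — conflict.
Backtrack on m11: now try m11 = 0.
(m12) alone gives m12 = 1.
(~m22) alone gives m22 = 0.
(m21) alone gives m21 = 1.
(~m31) alone gives m31 = 0.
(m32) alone gives m32 = 1.
Now (~m32) is unsatisfied and unit — conflict.
Neither m11 = 1 nor m11 = 0 works.
No assignment satisfies every clause.

Unsatisfiable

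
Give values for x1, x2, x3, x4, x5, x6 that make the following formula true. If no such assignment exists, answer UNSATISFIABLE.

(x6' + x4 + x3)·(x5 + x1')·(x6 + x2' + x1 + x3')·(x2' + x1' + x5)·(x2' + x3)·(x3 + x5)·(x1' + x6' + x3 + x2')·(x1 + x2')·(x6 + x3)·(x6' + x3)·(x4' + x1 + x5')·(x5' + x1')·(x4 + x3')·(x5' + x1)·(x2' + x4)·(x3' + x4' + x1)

UNSATISFIABLE

Case x5 = 1:
From the singleton clause (x1'), x1 = 0.
Now (x1) is unsatisfied and unit — conflict.
That branch fails; take x5 = 0 instead.
From the singleton clause (x1'), x1 = 0.
From the singleton clause (x3), x3 = 1.
From the singleton clause (x2'), x2 = 0.
From the singleton clause (x4), x4 = 1.
Now (x4') is unsatisfied and unit — conflict.
Either choice for x5 ends in contradiction.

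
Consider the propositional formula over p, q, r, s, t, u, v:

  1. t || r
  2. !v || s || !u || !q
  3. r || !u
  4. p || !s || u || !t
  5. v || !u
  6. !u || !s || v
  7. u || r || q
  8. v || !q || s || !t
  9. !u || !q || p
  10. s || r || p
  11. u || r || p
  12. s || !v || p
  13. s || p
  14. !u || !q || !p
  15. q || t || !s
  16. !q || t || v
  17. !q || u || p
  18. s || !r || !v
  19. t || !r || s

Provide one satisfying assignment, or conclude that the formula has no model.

p: true; q: false; r: true; s: true; t: true; u: true; v: true

Branch on t: set t = true.
Branch on r: set r = true.
Branch on v: set v = true.
Unit clause (s) forces s = true.
Branch on p: set p = true.
Branch on u: set u = true.
Unit clause (!q) forces q = false.
All clauses are satisfied.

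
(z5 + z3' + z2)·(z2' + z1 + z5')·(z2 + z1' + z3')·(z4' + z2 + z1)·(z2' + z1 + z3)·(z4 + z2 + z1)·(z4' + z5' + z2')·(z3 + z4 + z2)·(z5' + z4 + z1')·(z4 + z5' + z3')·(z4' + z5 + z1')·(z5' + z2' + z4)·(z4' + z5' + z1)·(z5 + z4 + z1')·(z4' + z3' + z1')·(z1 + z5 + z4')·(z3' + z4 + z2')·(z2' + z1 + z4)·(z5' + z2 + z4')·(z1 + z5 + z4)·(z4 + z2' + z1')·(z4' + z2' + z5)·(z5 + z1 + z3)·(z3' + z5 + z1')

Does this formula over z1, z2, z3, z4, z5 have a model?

Case z5 = 1:
Case z2 = 0:
(z4') alone gives z4 = 0.
(z1) alone gives z1 = 1.
That conflicts with the unit clause (z1').
That branch fails; take z2 = 1 instead.
(z1) alone gives z1 = 1.
(z4') alone gives z4 = 0.
That conflicts with the unit clause (z4).
Either choice for z2 ends in contradiction.
That branch fails; take z5 = 0 instead.
Case z3 = 0:
(z1) alone gives z1 = 1.
(z4') alone gives z4 = 0.
That conflicts with the unit clause (z4).
That branch fails; take z3 = 1 instead.
(z2) alone gives z2 = 1.
(z4) alone gives z4 = 1.
That conflicts with the unit clause (z4').
Either choice for z3 ends in contradiction.
Either choice for z5 ends in contradiction.
No assignment satisfies every clause.

No, unsatisfiable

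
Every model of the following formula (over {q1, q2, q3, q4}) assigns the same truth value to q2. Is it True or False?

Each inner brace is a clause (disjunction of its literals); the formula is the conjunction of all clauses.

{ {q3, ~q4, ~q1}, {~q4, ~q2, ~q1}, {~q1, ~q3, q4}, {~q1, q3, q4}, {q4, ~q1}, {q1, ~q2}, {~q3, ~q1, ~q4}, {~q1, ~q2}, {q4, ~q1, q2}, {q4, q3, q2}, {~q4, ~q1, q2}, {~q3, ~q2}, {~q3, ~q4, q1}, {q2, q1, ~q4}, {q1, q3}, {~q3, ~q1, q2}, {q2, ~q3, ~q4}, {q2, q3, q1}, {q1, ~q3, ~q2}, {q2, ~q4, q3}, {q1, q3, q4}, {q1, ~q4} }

Suppose q2 = 1.
The clause (q1) is unit, so q1 = 1.
But (~q1) is also a unit clause — contradiction.
So every satisfying assignment has q2 = False.

False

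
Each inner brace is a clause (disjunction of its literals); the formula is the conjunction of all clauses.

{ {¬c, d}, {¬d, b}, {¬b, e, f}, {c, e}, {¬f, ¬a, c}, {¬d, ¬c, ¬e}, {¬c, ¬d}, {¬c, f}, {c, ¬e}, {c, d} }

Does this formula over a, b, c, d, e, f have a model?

No, unsatisfiable

Try c = False.
(e) alone gives e = True.
Now (¬e) is unsatisfied and unit — conflict.
So c must be the other value — set c = True.
(d) alone gives d = True.
Now (¬d) is unsatisfied and unit — conflict.
Neither c = True nor c = False works.
No assignment satisfies every clause.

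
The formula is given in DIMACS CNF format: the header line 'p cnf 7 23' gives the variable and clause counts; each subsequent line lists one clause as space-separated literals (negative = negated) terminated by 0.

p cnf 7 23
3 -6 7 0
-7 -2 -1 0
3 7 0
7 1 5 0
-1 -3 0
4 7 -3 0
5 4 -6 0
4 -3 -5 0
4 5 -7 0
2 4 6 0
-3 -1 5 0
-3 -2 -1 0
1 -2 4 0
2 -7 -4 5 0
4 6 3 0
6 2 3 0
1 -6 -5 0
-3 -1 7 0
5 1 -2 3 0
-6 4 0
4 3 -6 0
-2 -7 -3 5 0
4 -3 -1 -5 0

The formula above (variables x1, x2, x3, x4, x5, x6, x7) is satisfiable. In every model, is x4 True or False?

True

Suppose x4 = False.
From the singleton clause (¬x6), x6 = False.
From the singleton clause (x2), x2 = True.
From the singleton clause (x1), x1 = True.
From the singleton clause (¬x7), x7 = False.
From the singleton clause (x3), x3 = True.
But (¬x3) is also a unit clause — contradiction.
So every satisfying assignment has x4 = True.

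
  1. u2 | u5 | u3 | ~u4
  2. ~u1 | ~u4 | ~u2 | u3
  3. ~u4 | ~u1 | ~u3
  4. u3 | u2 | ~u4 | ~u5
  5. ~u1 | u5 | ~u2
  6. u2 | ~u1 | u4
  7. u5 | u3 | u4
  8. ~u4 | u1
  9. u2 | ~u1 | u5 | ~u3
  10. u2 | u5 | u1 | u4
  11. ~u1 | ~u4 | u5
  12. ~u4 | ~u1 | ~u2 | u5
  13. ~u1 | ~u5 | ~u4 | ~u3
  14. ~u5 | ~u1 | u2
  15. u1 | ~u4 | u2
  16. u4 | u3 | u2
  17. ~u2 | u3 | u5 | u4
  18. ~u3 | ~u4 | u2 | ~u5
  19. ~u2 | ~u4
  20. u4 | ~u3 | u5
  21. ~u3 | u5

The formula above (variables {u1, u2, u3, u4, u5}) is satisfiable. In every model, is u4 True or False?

Suppose u4 = 1.
(u1) alone gives u1 = 1.
(~u3) alone gives u3 = 0.
(~u2) alone gives u2 = 0.
(u5) alone gives u5 = 1.
But (~u5) is also a unit clause — contradiction.
So every satisfying assignment has u4 = False.

False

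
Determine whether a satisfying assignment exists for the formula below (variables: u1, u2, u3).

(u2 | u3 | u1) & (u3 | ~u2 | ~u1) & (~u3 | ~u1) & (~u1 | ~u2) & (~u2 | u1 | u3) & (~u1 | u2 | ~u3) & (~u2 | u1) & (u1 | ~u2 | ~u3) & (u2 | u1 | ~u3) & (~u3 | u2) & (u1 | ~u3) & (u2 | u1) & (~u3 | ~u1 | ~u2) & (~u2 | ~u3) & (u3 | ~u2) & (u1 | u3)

Yes, satisfiable

Case u3 = 0:
From the singleton clause (~u2), u2 = 0.
From the singleton clause (u1), u1 = 1.
Every clause now holds.
A satisfying assignment: u1: 1, u2: 0, u3: 0.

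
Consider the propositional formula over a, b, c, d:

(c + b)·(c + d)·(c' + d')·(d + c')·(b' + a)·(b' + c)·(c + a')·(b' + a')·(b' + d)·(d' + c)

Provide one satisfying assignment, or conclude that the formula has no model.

Case c = 1:
Unit clause (d') forces d = 0.
But (d) is also a unit clause — contradiction.
That branch fails; take c = 0 instead.
Unit clause (b) forces b = 1.
But (b') is also a unit clause — contradiction.
Both values of c lead to a conflict.

UNSATISFIABLE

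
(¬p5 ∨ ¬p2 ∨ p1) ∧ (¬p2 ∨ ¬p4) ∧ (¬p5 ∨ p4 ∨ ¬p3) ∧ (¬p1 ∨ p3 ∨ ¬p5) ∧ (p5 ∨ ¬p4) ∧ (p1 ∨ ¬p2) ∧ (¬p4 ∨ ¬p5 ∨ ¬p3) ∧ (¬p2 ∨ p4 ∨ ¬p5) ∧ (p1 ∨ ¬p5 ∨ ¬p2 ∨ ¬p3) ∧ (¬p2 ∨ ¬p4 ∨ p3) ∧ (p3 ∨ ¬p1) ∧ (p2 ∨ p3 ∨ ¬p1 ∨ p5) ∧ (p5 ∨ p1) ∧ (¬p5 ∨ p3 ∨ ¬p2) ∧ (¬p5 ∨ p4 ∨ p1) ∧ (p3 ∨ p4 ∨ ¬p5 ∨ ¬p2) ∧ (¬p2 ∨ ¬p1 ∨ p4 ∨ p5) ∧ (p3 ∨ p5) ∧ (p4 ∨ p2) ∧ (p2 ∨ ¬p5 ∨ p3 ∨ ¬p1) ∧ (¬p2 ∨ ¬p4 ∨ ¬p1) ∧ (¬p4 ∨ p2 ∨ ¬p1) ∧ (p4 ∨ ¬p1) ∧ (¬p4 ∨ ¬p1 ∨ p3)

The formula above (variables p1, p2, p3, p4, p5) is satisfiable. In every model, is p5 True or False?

Suppose p5 = False.
From the singleton clause (¬p4), p4 = False.
From the singleton clause (p1), p1 = True.
Now (¬p1) is unsatisfied and unit — conflict.
So every satisfying assignment has p5 = True.

True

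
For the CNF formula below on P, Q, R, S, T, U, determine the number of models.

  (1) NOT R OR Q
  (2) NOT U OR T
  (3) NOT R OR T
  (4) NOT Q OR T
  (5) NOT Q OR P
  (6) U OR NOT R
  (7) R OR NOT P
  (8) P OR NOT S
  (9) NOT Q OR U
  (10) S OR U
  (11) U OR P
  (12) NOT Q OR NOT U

There are 2^6 = 64 truth assignments over (P, Q, R, S, T, U).
Split on Q. With Q = true, the clauses containing Q are satisfied and NOT Q drops from the rest; 0 of the 2^5 = 32 assignments to the other variables satisfy what remains.
With Q = false, by the same count on the reduced clause set, 1 assignment works.
(One model: P=F, Q=F, R=F, S=F, T=T, U=T.)
Total: 0 + 1 = 1.

1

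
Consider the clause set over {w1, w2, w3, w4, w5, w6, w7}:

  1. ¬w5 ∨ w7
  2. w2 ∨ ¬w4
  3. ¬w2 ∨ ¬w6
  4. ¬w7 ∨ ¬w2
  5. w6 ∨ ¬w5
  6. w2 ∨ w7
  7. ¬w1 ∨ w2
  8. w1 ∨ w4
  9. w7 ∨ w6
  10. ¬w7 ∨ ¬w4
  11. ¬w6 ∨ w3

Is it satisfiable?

Suppose w5 = False.
Suppose w2 = True.
Unit clause (¬w6) forces w6 = False.
Unit clause (¬w7) forces w7 = False.
That conflicts with the unit clause (w7).
So w2 must be the other value — set w2 = False.
Unit clause (¬w4) forces w4 = False.
Unit clause (w7) forces w7 = True.
Unit clause (¬w1) forces w1 = False.
That conflicts with the unit clause (w1).
Neither w2 = True nor w2 = False works.
So w5 must be the other value — set w5 = True.
Unit clause (w7) forces w7 = True.
Unit clause (¬w2) forces w2 = False.
Unit clause (¬w4) forces w4 = False.
Unit clause (w6) forces w6 = True.
Unit clause (¬w1) forces w1 = False.
That conflicts with the unit clause (w1).
Neither w5 = True nor w5 = False works.
No assignment satisfies every clause.

No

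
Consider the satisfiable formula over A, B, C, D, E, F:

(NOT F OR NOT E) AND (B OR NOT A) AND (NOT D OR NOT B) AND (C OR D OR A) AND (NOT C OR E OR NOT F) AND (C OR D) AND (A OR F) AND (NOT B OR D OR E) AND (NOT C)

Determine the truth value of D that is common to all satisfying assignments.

True

Suppose D = false.
(C) alone gives C = true.
But (NOT C) is also a unit clause — contradiction.
So every satisfying assignment has D = True.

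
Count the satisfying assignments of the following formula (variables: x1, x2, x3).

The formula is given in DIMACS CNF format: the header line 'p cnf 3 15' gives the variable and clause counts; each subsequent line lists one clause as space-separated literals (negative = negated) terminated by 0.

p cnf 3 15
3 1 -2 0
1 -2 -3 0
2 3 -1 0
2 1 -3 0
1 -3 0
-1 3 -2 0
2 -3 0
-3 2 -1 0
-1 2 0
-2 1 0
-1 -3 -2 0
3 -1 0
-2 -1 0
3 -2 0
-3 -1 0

1

There are 2^3 = 8 truth assignments over (x1, x2, x3).
Check each against the 15 clauses (columns in the order x1, x2, x3):
  F F F  ✓ satisfies all
  F F T  ✗ fails (x2 ∨ x1 ∨ ¬x3)
  F T F  ✗ fails (x3 ∨ x1 ∨ ¬x2)
  F T T  ✗ fails (x1 ∨ ¬x2 ∨ ¬x3)
  T F F  ✗ fails (x2 ∨ x3 ∨ ¬x1)
  T F T  ✗ fails (x2 ∨ ¬x3)
  T T F  ✗ fails (¬x1 ∨ x3 ∨ ¬x2)
  T T T  ✗ fails (¬x1 ∨ ¬x3 ∨ ¬x2)
1 of the 8 rows is a model.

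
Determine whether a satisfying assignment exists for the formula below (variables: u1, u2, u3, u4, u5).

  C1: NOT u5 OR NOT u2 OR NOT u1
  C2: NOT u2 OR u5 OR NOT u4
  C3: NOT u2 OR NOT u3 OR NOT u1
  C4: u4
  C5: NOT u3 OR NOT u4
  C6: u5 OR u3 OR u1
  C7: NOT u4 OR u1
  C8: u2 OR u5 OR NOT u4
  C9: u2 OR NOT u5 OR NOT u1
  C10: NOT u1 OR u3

No

From the singleton clause (u4), u4 = true.
From the singleton clause (NOT u3), u3 = false.
From the singleton clause (u1), u1 = true.
That conflicts with the unit clause (NOT u1).
No assignment satisfies every clause.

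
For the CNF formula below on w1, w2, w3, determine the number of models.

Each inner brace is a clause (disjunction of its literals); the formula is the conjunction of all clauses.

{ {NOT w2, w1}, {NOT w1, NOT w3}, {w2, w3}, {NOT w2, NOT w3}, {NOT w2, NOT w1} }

1

There are 2^3 = 8 truth assignments over (w1, w2, w3).
Split on w1. With w1 = true, the clauses containing w1 are satisfied and NOT w1 drops from the rest; 0 of the 2^2 = 4 assignments to the other variables satisfy what remains.
With w1 = false, by the same count on the reduced clause set, 1 assignment works.
(One model: w1=F, w2=F, w3=T.)
Total: 0 + 1 = 1.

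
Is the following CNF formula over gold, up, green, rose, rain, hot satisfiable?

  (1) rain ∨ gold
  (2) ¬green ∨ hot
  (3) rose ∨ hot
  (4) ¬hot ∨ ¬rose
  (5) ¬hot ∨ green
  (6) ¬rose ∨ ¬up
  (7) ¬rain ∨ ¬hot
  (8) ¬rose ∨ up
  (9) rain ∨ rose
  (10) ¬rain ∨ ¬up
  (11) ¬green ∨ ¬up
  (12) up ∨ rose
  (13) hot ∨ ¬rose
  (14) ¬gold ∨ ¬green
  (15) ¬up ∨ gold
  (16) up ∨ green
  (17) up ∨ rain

No

Branch on rain: set rain = True.
(¬hot) alone gives hot = False.
(¬green) alone gives green = False.
(rose) alone gives rose = True.
Now (¬rose) is unsatisfied and unit — conflict.
Backtrack on rain: now try rain = False.
(gold) alone gives gold = True.
(rose) alone gives rose = True.
(¬hot) alone gives hot = False.
Now (hot) is unsatisfied and unit — conflict.
Both values of rain lead to a conflict.
No assignment satisfies every clause.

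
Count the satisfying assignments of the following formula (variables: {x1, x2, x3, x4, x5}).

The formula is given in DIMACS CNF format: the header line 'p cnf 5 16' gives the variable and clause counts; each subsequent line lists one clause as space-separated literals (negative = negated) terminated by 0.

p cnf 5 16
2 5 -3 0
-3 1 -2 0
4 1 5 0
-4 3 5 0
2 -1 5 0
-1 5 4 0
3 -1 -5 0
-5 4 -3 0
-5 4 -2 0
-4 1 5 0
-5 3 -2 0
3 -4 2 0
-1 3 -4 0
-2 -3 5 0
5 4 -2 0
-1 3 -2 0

There are 2^5 = 32 truth assignments over (x1, x2, x3, x4, x5).
Split on x3. With x3 = True, the clauses containing x3 are satisfied and ¬x3 drops from the rest; 3 of the 2^4 = 16 assignments to the other variables satisfy what remains.
With x3 = False, by the same count on the reduced clause set, 1 assignment works.
Total: 3 + 1 = 4.

4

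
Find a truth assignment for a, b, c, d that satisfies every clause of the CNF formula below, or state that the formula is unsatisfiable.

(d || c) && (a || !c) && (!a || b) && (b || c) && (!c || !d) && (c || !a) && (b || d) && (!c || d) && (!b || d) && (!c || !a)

Case d = true:
Unit clause (!c) forces c = false.
Unit clause (b) forces b = true.
Unit clause (!a) forces a = false.
This assignment satisfies each clause.

a=false,  b=true,  c=false,  d=true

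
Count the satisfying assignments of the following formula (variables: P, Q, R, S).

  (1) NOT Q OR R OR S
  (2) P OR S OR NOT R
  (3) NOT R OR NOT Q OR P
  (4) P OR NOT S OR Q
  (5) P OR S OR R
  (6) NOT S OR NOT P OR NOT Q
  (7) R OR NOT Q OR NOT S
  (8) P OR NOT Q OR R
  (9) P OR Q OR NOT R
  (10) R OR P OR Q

There are 2^4 = 16 truth assignments over (P, Q, R, S).
Check each against the 10 clauses (columns in the order P, Q, R, S):
  F F F F  ✗ fails (P OR S OR R)
  F F F T  ✗ fails (P OR NOT S OR Q)
  F F T F  ✗ fails (P OR S OR NOT R)
  F F T T  ✗ fails (P OR NOT S OR Q)
  F T F F  ✗ fails (NOT Q OR R OR S)
  F T F T  ✗ fails (R OR NOT Q OR NOT S)
  F T T F  ✗ fails (P OR S OR NOT R)
  F T T T  ✗ fails (NOT R OR NOT Q OR P)
  T F F F  ✓ satisfies all
  T F F T  ✓ satisfies all
  T F T F  ✓ satisfies all
  T F T T  ✓ satisfies all
  T T F F  ✗ fails (NOT Q OR R OR S)
  T T F T  ✗ fails (NOT S OR NOT P OR NOT Q)
  T T T F  ✓ satisfies all
  T T T T  ✗ fails (NOT S OR NOT P OR NOT Q)
5 of the 16 rows are models.

5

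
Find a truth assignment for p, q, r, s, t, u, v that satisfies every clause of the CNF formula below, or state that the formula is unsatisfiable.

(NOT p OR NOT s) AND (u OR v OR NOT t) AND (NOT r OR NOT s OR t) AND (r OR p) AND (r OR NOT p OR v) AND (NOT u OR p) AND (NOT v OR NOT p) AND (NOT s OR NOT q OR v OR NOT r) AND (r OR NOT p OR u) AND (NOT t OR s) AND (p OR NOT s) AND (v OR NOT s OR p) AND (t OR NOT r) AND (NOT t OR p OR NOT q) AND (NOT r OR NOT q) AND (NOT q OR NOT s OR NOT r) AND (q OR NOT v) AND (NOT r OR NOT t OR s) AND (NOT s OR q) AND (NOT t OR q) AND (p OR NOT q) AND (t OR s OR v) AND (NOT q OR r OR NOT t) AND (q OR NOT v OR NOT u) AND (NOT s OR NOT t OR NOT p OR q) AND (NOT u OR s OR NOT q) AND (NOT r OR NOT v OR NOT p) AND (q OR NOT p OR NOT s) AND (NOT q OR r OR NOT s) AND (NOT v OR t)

UNSATISFIABLE

Suppose p = false.
The clause (r) is unit, so r = true.
The clause (NOT u) is unit, so u = false.
The clause (NOT s) is unit, so s = false.
The clause (NOT t) is unit, so t = false.
That conflicts with the unit clause (t).
So p must be the other value — set p = true.
The clause (NOT s) is unit, so s = false.
The clause (NOT v) is unit, so v = false.
The clause (r) is unit, so r = true.
The clause (NOT t) is unit, so t = false.
That conflicts with the unit clause (t).
Either choice for p ends in contradiction.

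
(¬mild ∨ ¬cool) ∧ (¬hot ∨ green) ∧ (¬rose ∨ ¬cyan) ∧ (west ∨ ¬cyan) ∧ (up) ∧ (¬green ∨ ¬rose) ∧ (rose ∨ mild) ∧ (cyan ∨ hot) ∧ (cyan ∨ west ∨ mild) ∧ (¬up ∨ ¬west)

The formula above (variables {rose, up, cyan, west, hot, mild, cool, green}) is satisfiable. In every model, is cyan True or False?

Suppose cyan = True.
(¬rose) alone gives rose = False.
(west) alone gives west = True.
(up) alone gives up = True.
That conflicts with the unit clause (¬up).
So every satisfying assignment has cyan = False.

False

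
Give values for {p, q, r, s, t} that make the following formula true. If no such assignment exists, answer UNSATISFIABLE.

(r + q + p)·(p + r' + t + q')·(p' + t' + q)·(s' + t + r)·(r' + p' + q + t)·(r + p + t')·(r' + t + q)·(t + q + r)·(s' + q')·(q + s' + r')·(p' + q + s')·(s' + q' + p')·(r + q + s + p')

p ↦ 1,  q ↦ 1,  r ↦ 0,  s ↦ 0,  t ↦ 0

Suppose s = 0.
Suppose r = 0.
Suppose q = 1.
Suppose p = 1.
All clauses hold; t can take either value.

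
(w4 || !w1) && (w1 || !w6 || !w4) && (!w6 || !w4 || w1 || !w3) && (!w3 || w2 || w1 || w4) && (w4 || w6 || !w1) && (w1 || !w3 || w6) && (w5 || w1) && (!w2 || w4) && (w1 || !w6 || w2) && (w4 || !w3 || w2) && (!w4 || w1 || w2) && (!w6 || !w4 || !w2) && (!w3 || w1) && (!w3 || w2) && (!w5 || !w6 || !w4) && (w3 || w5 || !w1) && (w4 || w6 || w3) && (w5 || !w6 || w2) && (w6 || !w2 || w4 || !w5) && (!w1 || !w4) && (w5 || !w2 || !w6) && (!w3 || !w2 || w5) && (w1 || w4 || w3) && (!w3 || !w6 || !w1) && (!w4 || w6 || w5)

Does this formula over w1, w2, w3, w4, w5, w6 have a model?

Suppose w4 = true.
From the singleton clause (!w1), w1 = false.
From the singleton clause (!w6), w6 = false.
From the singleton clause (!w3), w3 = false.
From the singleton clause (w5), w5 = true.
From the singleton clause (w2), w2 = true.
Every clause now holds.
A satisfying assignment: w1=false, w2=true, w3=false, w4=true, w5=true, w6=false.

Satisfiable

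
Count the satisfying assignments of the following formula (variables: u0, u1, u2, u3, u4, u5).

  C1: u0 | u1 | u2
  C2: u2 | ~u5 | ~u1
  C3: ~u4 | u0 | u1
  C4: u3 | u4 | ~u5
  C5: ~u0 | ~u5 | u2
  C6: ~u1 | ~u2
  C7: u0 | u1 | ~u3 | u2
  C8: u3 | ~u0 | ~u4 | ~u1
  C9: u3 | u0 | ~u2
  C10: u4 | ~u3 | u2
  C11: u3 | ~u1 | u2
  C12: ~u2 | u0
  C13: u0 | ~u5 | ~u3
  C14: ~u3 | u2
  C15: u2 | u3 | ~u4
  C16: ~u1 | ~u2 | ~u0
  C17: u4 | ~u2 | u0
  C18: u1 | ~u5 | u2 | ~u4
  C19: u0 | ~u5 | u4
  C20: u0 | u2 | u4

8

There are 2^6 = 64 truth assignments over (u0, u1, u2, u3, u4, u5).
Split on u1. With u1 = 1, the clauses containing u1 are satisfied and ~u1 drops from the rest; 0 of the 2^5 = 32 assignments to the other variables satisfy what remains.
With u1 = 0, by the same count on the reduced clause set, 8 assignments work.
Total: 0 + 8 = 8.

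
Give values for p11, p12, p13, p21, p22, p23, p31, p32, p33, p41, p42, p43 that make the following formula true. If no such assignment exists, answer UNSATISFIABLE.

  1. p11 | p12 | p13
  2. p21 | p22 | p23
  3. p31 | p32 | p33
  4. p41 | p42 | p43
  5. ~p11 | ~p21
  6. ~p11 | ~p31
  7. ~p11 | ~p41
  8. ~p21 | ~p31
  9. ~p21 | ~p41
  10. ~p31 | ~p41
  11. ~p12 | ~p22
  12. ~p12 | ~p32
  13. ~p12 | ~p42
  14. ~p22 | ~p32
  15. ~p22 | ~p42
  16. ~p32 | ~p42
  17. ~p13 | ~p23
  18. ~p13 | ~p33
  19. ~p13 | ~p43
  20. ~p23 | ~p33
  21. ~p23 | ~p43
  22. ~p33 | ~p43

UNSATISFIABLE

Suppose p11 = 0.
Suppose p12 = 1.
From the singleton clause (~p22), p22 = 0.
From the singleton clause (~p32), p32 = 0.
From the singleton clause (~p42), p42 = 0.
Suppose p21 = 1.
From the singleton clause (~p31), p31 = 0.
From the singleton clause (p33), p33 = 1.
From the singleton clause (~p41), p41 = 0.
From the singleton clause (p43), p43 = 1.
That conflicts with the unit clause (~p43).
That branch fails; take p21 = 0 instead.
From the singleton clause (p23), p23 = 1.
From the singleton clause (~p13), p13 = 0.
From the singleton clause (~p33), p33 = 0.
From the singleton clause (p31), p31 = 1.
From the singleton clause (~p41), p41 = 0.
From the singleton clause (p43), p43 = 1.
That conflicts with the unit clause (~p43).
Both values of p21 lead to a conflict.
That branch fails; take p12 = 0 instead.
From the singleton clause (p13), p13 = 1.
From the singleton clause (~p23), p23 = 0.
From the singleton clause (~p33), p33 = 0.
From the singleton clause (~p43), p43 = 0.
Suppose p21 = 1.
From the singleton clause (~p31), p31 = 0.
From the singleton clause (p32), p32 = 1.
From the singleton clause (~p41), p41 = 0.
From the singleton clause (p42), p42 = 1.
That conflicts with the unit clause (~p42).
That branch fails; take p21 = 0 instead.
From the singleton clause (p22), p22 = 1.
From the singleton clause (~p32), p32 = 0.
From the singleton clause (p31), p31 = 1.
From the singleton clause (~p41), p41 = 0.
From the singleton clause (p42), p42 = 1.
That conflicts with the unit clause (~p42).
Both values of p21 lead to a conflict.
Both values of p12 lead to a conflict.
That branch fails; take p11 = 1 instead.
From the singleton clause (~p21), p21 = 0.
From the singleton clause (~p31), p31 = 0.
From the singleton clause (~p41), p41 = 0.
Suppose p22 = 1.
From the singleton clause (~p12), p12 = 0.
From the singleton clause (~p32), p32 = 0.
From the singleton clause (p33), p33 = 1.
From the singleton clause (~p42), p42 = 0.
From the singleton clause (p43), p43 = 1.
That conflicts with the unit clause (~p43).
That branch fails; take p22 = 0 instead.
From the singleton clause (p23), p23 = 1.
From the singleton clause (~p13), p13 = 0.
From the singleton clause (~p33), p33 = 0.
From the singleton clause (p32), p32 = 1.
From the singleton clause (~p12), p12 = 0.
From the singleton clause (~p42), p42 = 0.
From the singleton clause (p43), p43 = 1.
That conflicts with the unit clause (~p43).
Both values of p22 lead to a conflict.
Both values of p11 lead to a conflict.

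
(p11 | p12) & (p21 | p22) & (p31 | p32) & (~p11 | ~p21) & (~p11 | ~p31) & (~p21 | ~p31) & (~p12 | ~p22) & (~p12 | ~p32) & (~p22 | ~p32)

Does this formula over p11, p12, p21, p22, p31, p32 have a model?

Case p11 = 1:
Unit clause (~p21) forces p21 = 0.
Unit clause (p22) forces p22 = 1.
Unit clause (~p31) forces p31 = 0.
Unit clause (p32) forces p32 = 1.
That conflicts with the unit clause (~p32).
That branch fails; take p11 = 0 instead.
Unit clause (p12) forces p12 = 1.
Unit clause (~p22) forces p22 = 0.
Unit clause (p21) forces p21 = 1.
Unit clause (~p31) forces p31 = 0.
Unit clause (p32) forces p32 = 1.
That conflicts with the unit clause (~p32).
Either choice for p11 ends in contradiction.
No assignment satisfies every clause.

No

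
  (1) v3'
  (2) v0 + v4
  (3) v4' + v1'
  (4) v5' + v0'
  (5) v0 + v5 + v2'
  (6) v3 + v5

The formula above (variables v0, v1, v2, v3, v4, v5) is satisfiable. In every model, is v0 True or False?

False

Suppose v0 = 1.
Unit clause (v3') forces v3 = 0.
Unit clause (v5') forces v5 = 0.
Now (v5) is unsatisfied and unit — conflict.
So every satisfying assignment has v0 = False.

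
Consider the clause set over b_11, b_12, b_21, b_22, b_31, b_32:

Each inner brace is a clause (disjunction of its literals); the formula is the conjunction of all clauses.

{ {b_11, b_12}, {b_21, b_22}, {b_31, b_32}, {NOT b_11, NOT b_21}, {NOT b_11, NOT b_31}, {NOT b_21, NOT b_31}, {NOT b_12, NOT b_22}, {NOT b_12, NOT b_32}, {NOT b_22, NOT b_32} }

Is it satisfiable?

No

Try b_11 = true.
The clause (NOT b_21) is unit, so b_21 = false.
The clause (b_22) is unit, so b_22 = true.
The clause (NOT b_31) is unit, so b_31 = false.
The clause (b_32) is unit, so b_32 = true.
That conflicts with the unit clause (NOT b_32).
Backtrack on b_11: now try b_11 = false.
The clause (b_12) is unit, so b_12 = true.
The clause (NOT b_22) is unit, so b_22 = false.
The clause (b_21) is unit, so b_21 = true.
The clause (NOT b_31) is unit, so b_31 = false.
The clause (b_32) is unit, so b_32 = true.
That conflicts with the unit clause (NOT b_32).
Either choice for b_11 ends in contradiction.
No assignment satisfies every clause.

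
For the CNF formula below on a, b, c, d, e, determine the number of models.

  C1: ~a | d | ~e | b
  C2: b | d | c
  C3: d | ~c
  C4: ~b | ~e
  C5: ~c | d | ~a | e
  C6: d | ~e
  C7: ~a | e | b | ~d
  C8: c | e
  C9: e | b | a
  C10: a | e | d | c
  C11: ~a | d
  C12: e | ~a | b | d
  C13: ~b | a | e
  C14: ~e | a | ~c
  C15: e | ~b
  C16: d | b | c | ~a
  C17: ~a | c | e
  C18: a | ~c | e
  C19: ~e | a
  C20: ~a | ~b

2

There are 2^5 = 32 truth assignments over (a, b, c, d, e).
Split on b. With b = 1, the clauses containing b are satisfied and ~b drops from the rest; 0 of the 2^4 = 16 assignments to the other variables satisfy what remains.
With b = 0, by the same count on the reduced clause set, 2 assignments work.
Total: 0 + 2 = 2.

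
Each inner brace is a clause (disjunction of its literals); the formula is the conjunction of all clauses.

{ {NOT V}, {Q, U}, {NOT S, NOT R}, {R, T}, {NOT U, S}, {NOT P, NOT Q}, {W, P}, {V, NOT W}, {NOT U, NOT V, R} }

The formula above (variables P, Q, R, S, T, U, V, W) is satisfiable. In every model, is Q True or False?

Suppose Q = true.
The clause (NOT V) is unit, so V = false.
The clause (NOT P) is unit, so P = false.
The clause (W) is unit, so W = true.
But (NOT W) is also a unit clause — contradiction.
So every satisfying assignment has Q = False.

False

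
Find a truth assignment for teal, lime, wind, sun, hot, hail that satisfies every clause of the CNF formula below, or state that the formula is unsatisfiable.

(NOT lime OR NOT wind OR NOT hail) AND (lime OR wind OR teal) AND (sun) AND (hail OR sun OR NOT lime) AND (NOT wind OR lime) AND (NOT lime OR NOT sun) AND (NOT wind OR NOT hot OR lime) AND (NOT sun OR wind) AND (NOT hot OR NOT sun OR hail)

UNSATISFIABLE

The clause (sun) is unit, so sun = true.
The clause (NOT lime) is unit, so lime = false.
The clause (NOT wind) is unit, so wind = false.
That conflicts with the unit clause (wind).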